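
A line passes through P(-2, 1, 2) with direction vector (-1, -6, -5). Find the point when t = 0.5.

P(t) = P + t·d
  = (-2 + (-1)·0.5, 1 + (-6)·0.5, 2 + (-5)·0.5)
  = (-2 - 0.5, 1 - 3, 2 - 2.5)
  = (-2.5, -2, -0.5)

(-2.5, -2, -0.5)


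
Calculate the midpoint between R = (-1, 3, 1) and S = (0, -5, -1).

M = ((x₁+x₂)/2, (y₁+y₂)/2, (z₁+z₂)/2)
  = ((-1 + 0)/2, (3 - 5)/2, (1 - 1)/2)
  = (-1/2, -2/2, 0/2)
  = (-0.5, -1, 0)

(-0.5, -1, 0)


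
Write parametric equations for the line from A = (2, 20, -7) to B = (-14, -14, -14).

Direction vector d = B - A = (-14 - 2, -14 - 20, -14 + 7) = (-16, -34, -7)
Parametric form r = A + t·d:
x = 2 - 16t, y = 20 - 34t, z = -7 - 7t

x = 2 - 16t, y = 20 - 34t, z = -7 - 7t


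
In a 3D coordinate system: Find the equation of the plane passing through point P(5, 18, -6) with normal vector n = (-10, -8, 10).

The plane through P with normal n = (a, b, c) satisfies n·(r - P) = 0,
i.e. ax + by + cz = a·x₀ + b·y₀ + c·z₀.
d = (-10)·5 + (-8)·18 + 10·(-6)
  = -50 - 144 - 60
  = -254
Equation: -10x - 8y + 10z = -254

-10x - 8y + 10z = -254


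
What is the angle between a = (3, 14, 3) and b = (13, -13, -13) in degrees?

a·b = 3·13 + 14·(-13) + 3·(-13) = 39 - 182 - 39 = -182
|a| = √(3² + 14² + 3²) = √214 ≈ 14.63
|b| = √(13² + (-13)² + (-13)²) = √507 ≈ 22.52
cos θ = (a·b)/(|a||b|) = -182/(14.63·22.52) ≈ -0.5525
θ = arccos(-0.5525) ≈ 123.5°

123.5°


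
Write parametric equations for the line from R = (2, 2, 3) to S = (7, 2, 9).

Direction vector d = S - R = (7 - 2, 2 - 2, 9 - 3) = (5, 0, 6)
Parametric form r = R + t·d:
x = 2 + 5t, y = 2, z = 3 + 6t

x = 2 + 5t, y = 2, z = 3 + 6t


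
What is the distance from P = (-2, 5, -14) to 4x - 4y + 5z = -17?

distance = |a·x₀ + b·y₀ + c·z₀ - d| / √(a² + b² + c²)
  = |4·(-2) + (-4)·5 + 5·(-14) - (-17)| / √(4² + (-4)² + 5²)
  = |-8 - 20 - 70 + 17| / √(16 + 16 + 25)
  = |-81| / √57
  = 81 / 7.55
  ≈ 10.73

10.73


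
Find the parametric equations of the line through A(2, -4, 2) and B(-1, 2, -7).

Direction vector d = B - A = (-1 - 2, 2 + 4, -7 - 2) = (-3, 6, -9)
Parametric form r = A + t·d:
x = 2 - 3t, y = -4 + 6t, z = 2 - 9t

x = 2 - 3t, y = -4 + 6t, z = 2 - 9t


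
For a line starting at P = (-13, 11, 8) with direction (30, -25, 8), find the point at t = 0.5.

P(t) = P + t·d
  = (-13 + 30·0.5, 11 + (-25)·0.5, 8 + 8·0.5)
  = (-13 + 15, 11 - 12.5, 8 + 4)
  = (2, -1.5, 12)

(2, -1.5, 12)


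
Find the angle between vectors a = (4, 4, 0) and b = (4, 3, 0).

a·b = 4·4 + 4·3 + 0·0 = 16 + 12 + 0 = 28
|a| = √(4² + 4² + 0²) = √32 ≈ 5.657
|b| = √(4² + 3² + 0²) = √25 ≈ 5
cos θ = (a·b)/(|a||b|) = 28/(5.657·5) ≈ 0.9899
θ = arccos(0.9899) ≈ 8.13°

8.13°


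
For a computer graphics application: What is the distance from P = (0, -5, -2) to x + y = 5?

distance = |a·x₀ + b·y₀ + c·z₀ - d| / √(a² + b² + c²)
  = |1·0 + 1·(-5) + 0·(-2) - 5| / √(1² + 1² + 0²)
  = |0 - 5 + 0 - 5| / √(1 + 1 + 0)
  = |-10| / √2
  = 10 / 1.414
  ≈ 7.071

7.071


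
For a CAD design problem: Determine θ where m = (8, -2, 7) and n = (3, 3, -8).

m·n = 8·3 + (-2)·3 + 7·(-8) = 24 - 6 - 56 = -38
|m| = √(8² + (-2)² + 7²) = √117 ≈ 10.82
|n| = √(3² + 3² + (-8)²) = √82 ≈ 9.055
cos θ = (m·n)/(|m||n|) = -38/(10.82·9.055) ≈ -0.388
θ = arccos(-0.388) ≈ 112.8°

112.8°


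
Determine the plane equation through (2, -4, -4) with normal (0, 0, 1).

The plane through P with normal n = (a, b, c) satisfies n·(r - P) = 0,
i.e. ax + by + cz = a·x₀ + b·y₀ + c·z₀.
d = 0·2 + 0·(-4) + 1·(-4)
  = 0 + 0 - 4
  = -4
Equation: z = -4

z = -4


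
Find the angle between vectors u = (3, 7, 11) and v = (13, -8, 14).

u·v = 3·13 + 7·(-8) + 11·14 = 39 - 56 + 154 = 137
|u| = √(3² + 7² + 11²) = √179 ≈ 13.38
|v| = √(13² + (-8)² + 14²) = √429 ≈ 20.71
cos θ = (u·v)/(|u||v|) = 137/(13.38·20.71) ≈ 0.4944
θ = arccos(0.4944) ≈ 60.37°

60.37°


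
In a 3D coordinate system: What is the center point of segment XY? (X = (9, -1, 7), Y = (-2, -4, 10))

M = ((x₁+x₂)/2, (y₁+y₂)/2, (z₁+z₂)/2)
  = ((9 - 2)/2, (-1 - 4)/2, (7 + 10)/2)
  = (7/2, -5/2, 17/2)
  = (3.5, -2.5, 8.5)

(3.5, -2.5, 8.5)


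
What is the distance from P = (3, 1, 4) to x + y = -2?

distance = |a·x₀ + b·y₀ + c·z₀ - d| / √(a² + b² + c²)
  = |1·3 + 1·1 + 0·4 - (-2)| / √(1² + 1² + 0²)
  = |3 + 1 + 0 + 2| / √(1 + 1 + 0)
  = |6| / √2
  = 6 / 1.414
  ≈ 4.243

4.243


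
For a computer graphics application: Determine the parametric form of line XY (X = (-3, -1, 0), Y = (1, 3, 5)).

Direction vector d = Y - X = (1 + 3, 3 + 1, 5 + 0) = (4, 4, 5)
Parametric form r = X + t·d:
x = -3 + 4t, y = -1 + 4t, z = 0 + 5t

x = -3 + 4t, y = -1 + 4t, z = 0 + 5t


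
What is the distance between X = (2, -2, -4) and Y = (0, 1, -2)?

d = √[(x₂-x₁)² + (y₂-y₁)² + (z₂-z₁)²]
  = √[(-2)² + 3² + 2²]
  = √[4 + 9 + 4]
  = √17
  ≈ 4.123

4.123


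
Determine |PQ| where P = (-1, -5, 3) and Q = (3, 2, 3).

d = √[(x₂-x₁)² + (y₂-y₁)² + (z₂-z₁)²]
  = √[4² + 7² + 0²]
  = √[16 + 49 + 0]
  = √65
  ≈ 8.062

8.062


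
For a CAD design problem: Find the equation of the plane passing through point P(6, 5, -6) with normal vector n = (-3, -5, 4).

The plane through P with normal n = (a, b, c) satisfies n·(r - P) = 0,
i.e. ax + by + cz = a·x₀ + b·y₀ + c·z₀.
d = (-3)·6 + (-5)·5 + 4·(-6)
  = -18 - 25 - 24
  = -67
Equation: -3x - 5y + 4z = -67

-3x - 5y + 4z = -67


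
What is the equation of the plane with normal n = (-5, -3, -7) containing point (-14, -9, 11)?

The plane through P with normal n = (a, b, c) satisfies n·(r - P) = 0,
i.e. ax + by + cz = a·x₀ + b·y₀ + c·z₀.
d = (-5)·(-14) + (-3)·(-9) + (-7)·11
  = 70 + 27 - 77
  = 20
Equation: -5x - 3y - 7z = 20

-5x - 3y - 7z = 20


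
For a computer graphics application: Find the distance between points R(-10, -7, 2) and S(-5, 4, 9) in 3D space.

d = √[(x₂-x₁)² + (y₂-y₁)² + (z₂-z₁)²]
  = √[5² + 11² + 7²]
  = √[25 + 121 + 49]
  = √195
  ≈ 13.96

13.96


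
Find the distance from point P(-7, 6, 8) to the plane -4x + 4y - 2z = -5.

distance = |a·x₀ + b·y₀ + c·z₀ - d| / √(a² + b² + c²)
  = |(-4)·(-7) + 4·6 + (-2)·8 - (-5)| / √((-4)² + 4² + (-2)²)
  = |28 + 24 - 16 + 5| / √(16 + 16 + 4)
  = |41| / √36
  = 41 / 6
  ≈ 6.833

6.833


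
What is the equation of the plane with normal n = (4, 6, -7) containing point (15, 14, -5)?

The plane through P with normal n = (a, b, c) satisfies n·(r - P) = 0,
i.e. ax + by + cz = a·x₀ + b·y₀ + c·z₀.
d = 4·15 + 6·14 + (-7)·(-5)
  = 60 + 84 + 35
  = 179
Equation: 4x + 6y - 7z = 179

4x + 6y - 7z = 179


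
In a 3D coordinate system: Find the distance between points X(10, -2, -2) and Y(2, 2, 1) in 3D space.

d = √[(x₂-x₁)² + (y₂-y₁)² + (z₂-z₁)²]
  = √[(-8)² + 4² + 3²]
  = √[64 + 16 + 9]
  = √89
  ≈ 9.434

9.434


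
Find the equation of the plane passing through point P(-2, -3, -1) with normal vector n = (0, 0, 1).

The plane through P with normal n = (a, b, c) satisfies n·(r - P) = 0,
i.e. ax + by + cz = a·x₀ + b·y₀ + c·z₀.
d = 0·(-2) + 0·(-3) + 1·(-1)
  = 0 + 0 - 1
  = -1
Equation: z = -1

z = -1


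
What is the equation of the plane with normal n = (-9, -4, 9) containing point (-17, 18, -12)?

The plane through P with normal n = (a, b, c) satisfies n·(r - P) = 0,
i.e. ax + by + cz = a·x₀ + b·y₀ + c·z₀.
d = (-9)·(-17) + (-4)·18 + 9·(-12)
  = 153 - 72 - 108
  = -27
Equation: -9x - 4y + 9z = -27

-9x - 4y + 9z = -27


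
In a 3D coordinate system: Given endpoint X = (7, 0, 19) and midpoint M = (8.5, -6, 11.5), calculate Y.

Y = 2M - X
  = (2·8.5 - 7, 2·(-6) - 0, 2·11.5 - 19)
  = (17 - 7, -12 + 0, 23 - 19)
  = (10, -12, 4)

(10, -12, 4)


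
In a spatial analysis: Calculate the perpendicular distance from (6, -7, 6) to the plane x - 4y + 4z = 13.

distance = |a·x₀ + b·y₀ + c·z₀ - d| / √(a² + b² + c²)
  = |1·6 + (-4)·(-7) + 4·6 - 13| / √(1² + (-4)² + 4²)
  = |6 + 28 + 24 - 13| / √(1 + 16 + 16)
  = |45| / √33
  = 45 / 5.745
  ≈ 7.833

7.833


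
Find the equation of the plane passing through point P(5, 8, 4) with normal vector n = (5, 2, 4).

The plane through P with normal n = (a, b, c) satisfies n·(r - P) = 0,
i.e. ax + by + cz = a·x₀ + b·y₀ + c·z₀.
d = 5·5 + 2·8 + 4·4
  = 25 + 16 + 16
  = 57
Equation: 5x + 2y + 4z = 57

5x + 2y + 4z = 57


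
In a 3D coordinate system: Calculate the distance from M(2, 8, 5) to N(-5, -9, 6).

d = √[(x₂-x₁)² + (y₂-y₁)² + (z₂-z₁)²]
  = √[(-7)² + (-17)² + 1²]
  = √[49 + 289 + 1]
  = √339
  ≈ 18.41

18.41


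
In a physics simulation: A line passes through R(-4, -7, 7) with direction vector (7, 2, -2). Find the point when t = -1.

P(t) = R + t·d
  = (-4 + 7·(-1), -7 + 2·(-1), 7 + (-2)·(-1))
  = (-4 - 7, -7 - 2, 7 + 2)
  = (-11, -9, 9)

(-11, -9, 9)


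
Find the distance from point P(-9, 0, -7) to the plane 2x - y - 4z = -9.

distance = |a·x₀ + b·y₀ + c·z₀ - d| / √(a² + b² + c²)
  = |2·(-9) + (-1)·0 + (-4)·(-7) - (-9)| / √(2² + (-1)² + (-4)²)
  = |-18 + 0 + 28 + 9| / √(4 + 1 + 16)
  = |19| / √21
  = 19 / 4.583
  ≈ 4.146

4.146


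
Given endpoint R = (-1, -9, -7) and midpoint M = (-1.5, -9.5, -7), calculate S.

S = 2M - R
  = (2·(-1.5) - (-1), 2·(-9.5) - (-9), 2·(-7) - (-7))
  = (-3 + 1, -19 + 9, -14 + 7)
  = (-2, -10, -7)

(-2, -10, -7)


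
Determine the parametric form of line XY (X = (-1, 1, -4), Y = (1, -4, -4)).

Direction vector d = Y - X = (1 + 1, -4 - 1, -4 + 4) = (2, -5, 0)
Parametric form r = X + t·d:
x = -1 + 2t, y = 1 - 5t, z = -4

x = -1 + 2t, y = 1 - 5t, z = -4


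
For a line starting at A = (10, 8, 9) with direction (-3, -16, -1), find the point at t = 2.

P(t) = A + t·d
  = (10 + (-3)·2, 8 + (-16)·2, 9 + (-1)·2)
  = (10 - 6, 8 - 32, 9 - 2)
  = (4, -24, 7)

(4, -24, 7)


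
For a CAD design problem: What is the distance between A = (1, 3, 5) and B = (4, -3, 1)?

d = √[(x₂-x₁)² + (y₂-y₁)² + (z₂-z₁)²]
  = √[3² + (-6)² + (-4)²]
  = √[9 + 36 + 16]
  = √61
  ≈ 7.81

7.81


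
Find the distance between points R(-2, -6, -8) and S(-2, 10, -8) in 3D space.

d = √[(x₂-x₁)² + (y₂-y₁)² + (z₂-z₁)²]
  = √[0² + 16² + 0²]
  = √[0 + 256 + 0]
  = √256
  ≈ 16

16


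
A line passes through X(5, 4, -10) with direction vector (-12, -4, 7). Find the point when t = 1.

P(t) = X + t·d
  = (5 + (-12)·1, 4 + (-4)·1, -10 + 7·1)
  = (5 - 12, 4 - 4, -10 + 7)
  = (-7, 0, -3)

(-7, 0, -3)


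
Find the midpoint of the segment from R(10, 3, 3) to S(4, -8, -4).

M = ((x₁+x₂)/2, (y₁+y₂)/2, (z₁+z₂)/2)
  = ((10 + 4)/2, (3 - 8)/2, (3 - 4)/2)
  = (14/2, -5/2, -1/2)
  = (7, -2.5, -0.5)

(7, -2.5, -0.5)


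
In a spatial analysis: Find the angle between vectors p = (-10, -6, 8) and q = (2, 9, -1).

p·q = (-10)·2 + (-6)·9 + 8·(-1) = -20 - 54 - 8 = -82
|p| = √((-10)² + (-6)² + 8²) = √200 ≈ 14.14
|q| = √(2² + 9² + (-1)²) = √86 ≈ 9.274
cos θ = (p·q)/(|p||q|) = -82/(14.14·9.274) ≈ -0.6252
θ = arccos(-0.6252) ≈ 128.7°

128.7°


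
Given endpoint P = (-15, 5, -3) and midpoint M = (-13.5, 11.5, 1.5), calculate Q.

Q = 2M - P
  = (2·(-13.5) - (-15), 2·11.5 - 5, 2·1.5 - (-3))
  = (-27 + 15, 23 - 5, 3 + 3)
  = (-12, 18, 6)

(-12, 18, 6)


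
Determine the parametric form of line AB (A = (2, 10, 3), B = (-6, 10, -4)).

Direction vector d = B - A = (-6 - 2, 10 - 10, -4 - 3) = (-8, 0, -7)
Parametric form r = A + t·d:
x = 2 - 8t, y = 10, z = 3 - 7t

x = 2 - 8t, y = 10, z = 3 - 7t


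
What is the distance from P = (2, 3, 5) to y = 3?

distance = |a·x₀ + b·y₀ + c·z₀ - d| / √(a² + b² + c²)
  = |0·2 + 1·3 + 0·5 - 3| / √(0² + 1² + 0²)
  = |0 + 3 + 0 - 3| / √(0 + 1 + 0)
  = |0| / √1
  = 0 / 1
  ≈ 0

0


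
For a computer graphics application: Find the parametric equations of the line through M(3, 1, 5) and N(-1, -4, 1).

Direction vector d = N - M = (-1 - 3, -4 - 1, 1 - 5) = (-4, -5, -4)
Parametric form r = M + t·d:
x = 3 - 4t, y = 1 - 5t, z = 5 - 4t

x = 3 - 4t, y = 1 - 5t, z = 5 - 4t


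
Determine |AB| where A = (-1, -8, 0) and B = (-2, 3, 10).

d = √[(x₂-x₁)² + (y₂-y₁)² + (z₂-z₁)²]
  = √[(-1)² + 11² + 10²]
  = √[1 + 121 + 100]
  = √222
  ≈ 14.9

14.9


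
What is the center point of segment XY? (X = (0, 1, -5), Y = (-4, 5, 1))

M = ((x₁+x₂)/2, (y₁+y₂)/2, (z₁+z₂)/2)
  = ((0 - 4)/2, (1 + 5)/2, (-5 + 1)/2)
  = (-4/2, 6/2, -4/2)
  = (-2, 3, -2)

(-2, 3, -2)


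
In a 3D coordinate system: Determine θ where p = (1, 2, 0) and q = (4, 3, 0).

p·q = 1·4 + 2·3 + 0·0 = 4 + 6 + 0 = 10
|p| = √(1² + 2² + 0²) = √5 ≈ 2.236
|q| = √(4² + 3² + 0²) = √25 ≈ 5
cos θ = (p·q)/(|p||q|) = 10/(2.236·5) ≈ 0.8944
θ = arccos(0.8944) ≈ 26.57°

26.57°


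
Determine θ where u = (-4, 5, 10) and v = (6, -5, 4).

u·v = (-4)·6 + 5·(-5) + 10·4 = -24 - 25 + 40 = -9
|u| = √((-4)² + 5² + 10²) = √141 ≈ 11.87
|v| = √(6² + (-5)² + 4²) = √77 ≈ 8.775
cos θ = (u·v)/(|u||v|) = -9/(11.87·8.775) ≈ -0.08637
θ = arccos(-0.08637) ≈ 94.96°

94.96°


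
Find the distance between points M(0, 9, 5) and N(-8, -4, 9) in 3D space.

d = √[(x₂-x₁)² + (y₂-y₁)² + (z₂-z₁)²]
  = √[(-8)² + (-13)² + 4²]
  = √[64 + 169 + 16]
  = √249
  ≈ 15.78

15.78


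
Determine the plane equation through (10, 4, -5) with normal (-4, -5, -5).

The plane through P with normal n = (a, b, c) satisfies n·(r - P) = 0,
i.e. ax + by + cz = a·x₀ + b·y₀ + c·z₀.
d = (-4)·10 + (-5)·4 + (-5)·(-5)
  = -40 - 20 + 25
  = -35
Equation: -4x - 5y - 5z = -35

-4x - 5y - 5z = -35


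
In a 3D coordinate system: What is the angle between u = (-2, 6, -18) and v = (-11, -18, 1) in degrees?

u·v = (-2)·(-11) + 6·(-18) + (-18)·1 = 22 - 108 - 18 = -104
|u| = √((-2)² + 6² + (-18)²) = √364 ≈ 19.08
|v| = √((-11)² + (-18)² + 1²) = √446 ≈ 21.12
cos θ = (u·v)/(|u||v|) = -104/(19.08·21.12) ≈ -0.2581
θ = arccos(-0.2581) ≈ 105°

105°


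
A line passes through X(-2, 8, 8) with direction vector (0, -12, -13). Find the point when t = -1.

P(t) = X + t·d
  = (-2 + 0·(-1), 8 + (-12)·(-1), 8 + (-13)·(-1))
  = (-2 + 0, 8 + 12, 8 + 13)
  = (-2, 20, 21)

(-2, 20, 21)


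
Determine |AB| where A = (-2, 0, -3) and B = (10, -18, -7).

d = √[(x₂-x₁)² + (y₂-y₁)² + (z₂-z₁)²]
  = √[12² + (-18)² + (-4)²]
  = √[144 + 324 + 16]
  = √484
  ≈ 22

22


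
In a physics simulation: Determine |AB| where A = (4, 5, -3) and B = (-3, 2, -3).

d = √[(x₂-x₁)² + (y₂-y₁)² + (z₂-z₁)²]
  = √[(-7)² + (-3)² + 0²]
  = √[49 + 9 + 0]
  = √58
  ≈ 7.616

7.616


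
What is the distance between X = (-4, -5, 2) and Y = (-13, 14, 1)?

d = √[(x₂-x₁)² + (y₂-y₁)² + (z₂-z₁)²]
  = √[(-9)² + 19² + (-1)²]
  = √[81 + 361 + 1]
  = √443
  ≈ 21.05

21.05


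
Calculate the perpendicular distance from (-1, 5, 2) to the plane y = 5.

distance = |a·x₀ + b·y₀ + c·z₀ - d| / √(a² + b² + c²)
  = |0·(-1) + 1·5 + 0·2 - 5| / √(0² + 1² + 0²)
  = |0 + 5 + 0 - 5| / √(0 + 1 + 0)
  = |0| / √1
  = 0 / 1
  ≈ 0

0


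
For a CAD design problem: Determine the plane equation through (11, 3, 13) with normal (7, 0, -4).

The plane through P with normal n = (a, b, c) satisfies n·(r - P) = 0,
i.e. ax + by + cz = a·x₀ + b·y₀ + c·z₀.
d = 7·11 + 0·3 + (-4)·13
  = 77 + 0 - 52
  = 25
Equation: 7x - 4z = 25

7x - 4z = 25


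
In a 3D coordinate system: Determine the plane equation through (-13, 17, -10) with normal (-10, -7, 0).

The plane through P with normal n = (a, b, c) satisfies n·(r - P) = 0,
i.e. ax + by + cz = a·x₀ + b·y₀ + c·z₀.
d = (-10)·(-13) + (-7)·17 + 0·(-10)
  = 130 - 119 + 0
  = 11
Equation: -10x - 7y = 11

-10x - 7y = 11


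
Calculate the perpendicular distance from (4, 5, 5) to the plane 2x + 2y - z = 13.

distance = |a·x₀ + b·y₀ + c·z₀ - d| / √(a² + b² + c²)
  = |2·4 + 2·5 + (-1)·5 - 13| / √(2² + 2² + (-1)²)
  = |8 + 10 - 5 - 13| / √(4 + 4 + 1)
  = |0| / √9
  = 0 / 3
  ≈ 0

0


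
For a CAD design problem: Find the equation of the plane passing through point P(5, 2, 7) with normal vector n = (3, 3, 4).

The plane through P with normal n = (a, b, c) satisfies n·(r - P) = 0,
i.e. ax + by + cz = a·x₀ + b·y₀ + c·z₀.
d = 3·5 + 3·2 + 4·7
  = 15 + 6 + 28
  = 49
Equation: 3x + 3y + 4z = 49

3x + 3y + 4z = 49


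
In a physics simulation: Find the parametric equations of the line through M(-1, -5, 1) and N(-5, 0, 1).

Direction vector d = N - M = (-5 + 1, 0 + 5, 1 - 1) = (-4, 5, 0)
Parametric form r = M + t·d:
x = -1 - 4t, y = -5 + 5t, z = 1

x = -1 - 4t, y = -5 + 5t, z = 1


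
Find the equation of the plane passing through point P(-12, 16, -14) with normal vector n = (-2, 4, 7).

The plane through P with normal n = (a, b, c) satisfies n·(r - P) = 0,
i.e. ax + by + cz = a·x₀ + b·y₀ + c·z₀.
d = (-2)·(-12) + 4·16 + 7·(-14)
  = 24 + 64 - 98
  = -10
Equation: -2x + 4y + 7z = -10

-2x + 4y + 7z = -10


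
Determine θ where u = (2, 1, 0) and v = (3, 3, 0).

u·v = 2·3 + 1·3 + 0·0 = 6 + 3 + 0 = 9
|u| = √(2² + 1² + 0²) = √5 ≈ 2.236
|v| = √(3² + 3² + 0²) = √18 ≈ 4.243
cos θ = (u·v)/(|u||v|) = 9/(2.236·4.243) ≈ 0.9487
θ = arccos(0.9487) ≈ 18.43°

18.43°


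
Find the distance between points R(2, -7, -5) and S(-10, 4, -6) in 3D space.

d = √[(x₂-x₁)² + (y₂-y₁)² + (z₂-z₁)²]
  = √[(-12)² + 11² + (-1)²]
  = √[144 + 121 + 1]
  = √266
  ≈ 16.31

16.31


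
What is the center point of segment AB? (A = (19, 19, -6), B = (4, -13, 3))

M = ((x₁+x₂)/2, (y₁+y₂)/2, (z₁+z₂)/2)
  = ((19 + 4)/2, (19 - 13)/2, (-6 + 3)/2)
  = (23/2, 6/2, -3/2)
  = (11.5, 3, -1.5)

(11.5, 3, -1.5)


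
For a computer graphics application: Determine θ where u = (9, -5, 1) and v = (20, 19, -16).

u·v = 9·20 + (-5)·19 + 1·(-16) = 180 - 95 - 16 = 69
|u| = √(9² + (-5)² + 1²) = √107 ≈ 10.34
|v| = √(20² + 19² + (-16)²) = √1017 ≈ 31.89
cos θ = (u·v)/(|u||v|) = 69/(10.34·31.89) ≈ 0.2092
θ = arccos(0.2092) ≈ 77.93°

77.93°


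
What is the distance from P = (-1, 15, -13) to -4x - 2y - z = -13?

distance = |a·x₀ + b·y₀ + c·z₀ - d| / √(a² + b² + c²)
  = |(-4)·(-1) + (-2)·15 + (-1)·(-13) - (-13)| / √((-4)² + (-2)² + (-1)²)
  = |4 - 30 + 13 + 13| / √(16 + 4 + 1)
  = |0| / √21
  = 0 / 4.583
  ≈ 0

0


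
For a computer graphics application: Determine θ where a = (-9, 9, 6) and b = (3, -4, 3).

a·b = (-9)·3 + 9·(-4) + 6·3 = -27 - 36 + 18 = -45
|a| = √((-9)² + 9² + 6²) = √198 ≈ 14.07
|b| = √(3² + (-4)² + 3²) = √34 ≈ 5.831
cos θ = (a·b)/(|a||b|) = -45/(14.07·5.831) ≈ -0.5485
θ = arccos(-0.5485) ≈ 123.3°

123.3°


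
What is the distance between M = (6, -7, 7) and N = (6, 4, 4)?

d = √[(x₂-x₁)² + (y₂-y₁)² + (z₂-z₁)²]
  = √[0² + 11² + (-3)²]
  = √[0 + 121 + 9]
  = √130
  ≈ 11.4

11.4


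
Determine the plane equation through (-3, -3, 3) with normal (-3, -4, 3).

The plane through P with normal n = (a, b, c) satisfies n·(r - P) = 0,
i.e. ax + by + cz = a·x₀ + b·y₀ + c·z₀.
d = (-3)·(-3) + (-4)·(-3) + 3·3
  = 9 + 12 + 9
  = 30
Equation: -3x - 4y + 3z = 30

-3x - 4y + 3z = 30


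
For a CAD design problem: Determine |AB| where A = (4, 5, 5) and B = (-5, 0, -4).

d = √[(x₂-x₁)² + (y₂-y₁)² + (z₂-z₁)²]
  = √[(-9)² + (-5)² + (-9)²]
  = √[81 + 25 + 81]
  = √187
  ≈ 13.67

13.67


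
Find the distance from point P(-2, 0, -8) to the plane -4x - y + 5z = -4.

distance = |a·x₀ + b·y₀ + c·z₀ - d| / √(a² + b² + c²)
  = |(-4)·(-2) + (-1)·0 + 5·(-8) - (-4)| / √((-4)² + (-1)² + 5²)
  = |8 + 0 - 40 + 4| / √(16 + 1 + 25)
  = |-28| / √42
  = 28 / 6.481
  ≈ 4.32

4.32


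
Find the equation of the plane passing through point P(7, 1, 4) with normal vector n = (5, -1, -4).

The plane through P with normal n = (a, b, c) satisfies n·(r - P) = 0,
i.e. ax + by + cz = a·x₀ + b·y₀ + c·z₀.
d = 5·7 + (-1)·1 + (-4)·4
  = 35 - 1 - 16
  = 18
Equation: 5x - y - 4z = 18

5x - y - 4z = 18


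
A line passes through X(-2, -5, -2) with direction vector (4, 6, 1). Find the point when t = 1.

P(t) = X + t·d
  = (-2 + 4·1, -5 + 6·1, -2 + 1·1)
  = (-2 + 4, -5 + 6, -2 + 1)
  = (2, 1, -1)

(2, 1, -1)


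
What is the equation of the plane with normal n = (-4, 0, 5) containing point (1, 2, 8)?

The plane through P with normal n = (a, b, c) satisfies n·(r - P) = 0,
i.e. ax + by + cz = a·x₀ + b·y₀ + c·z₀.
d = (-4)·1 + 0·2 + 5·8
  = -4 + 0 + 40
  = 36
Equation: -4x + 5z = 36

-4x + 5z = 36


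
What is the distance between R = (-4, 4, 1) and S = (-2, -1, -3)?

d = √[(x₂-x₁)² + (y₂-y₁)² + (z₂-z₁)²]
  = √[2² + (-5)² + (-4)²]
  = √[4 + 25 + 16]
  = √45
  ≈ 6.708

6.708


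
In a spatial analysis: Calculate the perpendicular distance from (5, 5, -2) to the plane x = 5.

distance = |a·x₀ + b·y₀ + c·z₀ - d| / √(a² + b² + c²)
  = |1·5 + 0·5 + 0·(-2) - 5| / √(1² + 0² + 0²)
  = |5 + 0 + 0 - 5| / √(1 + 0 + 0)
  = |0| / √1
  = 0 / 1
  ≈ 0

0


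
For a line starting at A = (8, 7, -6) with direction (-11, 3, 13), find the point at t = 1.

P(t) = A + t·d
  = (8 + (-11)·1, 7 + 3·1, -6 + 13·1)
  = (8 - 11, 7 + 3, -6 + 13)
  = (-3, 10, 7)

(-3, 10, 7)


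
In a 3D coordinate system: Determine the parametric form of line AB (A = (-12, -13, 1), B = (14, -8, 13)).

Direction vector d = B - A = (14 + 12, -8 + 13, 13 - 1) = (26, 5, 12)
Parametric form r = A + t·d:
x = -12 + 26t, y = -13 + 5t, z = 1 + 12t

x = -12 + 26t, y = -13 + 5t, z = 1 + 12t


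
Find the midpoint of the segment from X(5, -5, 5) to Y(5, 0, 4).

M = ((x₁+x₂)/2, (y₁+y₂)/2, (z₁+z₂)/2)
  = ((5 + 5)/2, (-5 + 0)/2, (5 + 4)/2)
  = (10/2, -5/2, 9/2)
  = (5, -2.5, 4.5)

(5, -2.5, 4.5)


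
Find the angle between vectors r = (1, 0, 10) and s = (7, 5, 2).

r·s = 1·7 + 0·5 + 10·2 = 7 + 0 + 20 = 27
|r| = √(1² + 0² + 10²) = √101 ≈ 10.05
|s| = √(7² + 5² + 2²) = √78 ≈ 8.832
cos θ = (r·s)/(|r||s|) = 27/(10.05·8.832) ≈ 0.3042
θ = arccos(0.3042) ≈ 72.29°

72.29°


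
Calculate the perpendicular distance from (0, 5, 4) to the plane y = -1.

distance = |a·x₀ + b·y₀ + c·z₀ - d| / √(a² + b² + c²)
  = |0·0 + 1·5 + 0·4 - (-1)| / √(0² + 1² + 0²)
  = |0 + 5 + 0 + 1| / √(0 + 1 + 0)
  = |6| / √1
  = 6 / 1
  ≈ 6

6


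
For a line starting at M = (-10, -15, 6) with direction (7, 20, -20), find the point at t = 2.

P(t) = M + t·d
  = (-10 + 7·2, -15 + 20·2, 6 + (-20)·2)
  = (-10 + 14, -15 + 40, 6 - 40)
  = (4, 25, -34)

(4, 25, -34)


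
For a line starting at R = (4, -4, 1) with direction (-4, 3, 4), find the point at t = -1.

P(t) = R + t·d
  = (4 + (-4)·(-1), -4 + 3·(-1), 1 + 4·(-1))
  = (4 + 4, -4 - 3, 1 - 4)
  = (8, -7, -3)

(8, -7, -3)


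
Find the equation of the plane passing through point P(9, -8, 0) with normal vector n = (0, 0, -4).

The plane through P with normal n = (a, b, c) satisfies n·(r - P) = 0,
i.e. ax + by + cz = a·x₀ + b·y₀ + c·z₀.
d = 0·9 + 0·(-8) + (-4)·0
  = 0 + 0 + 0
  = 0
Equation: -4z = 0

-4z = 0


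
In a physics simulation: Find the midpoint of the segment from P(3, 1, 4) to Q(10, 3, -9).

M = ((x₁+x₂)/2, (y₁+y₂)/2, (z₁+z₂)/2)
  = ((3 + 10)/2, (1 + 3)/2, (4 - 9)/2)
  = (13/2, 4/2, -5/2)
  = (6.5, 2, -2.5)

(6.5, 2, -2.5)


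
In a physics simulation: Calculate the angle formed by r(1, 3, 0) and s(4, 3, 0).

r·s = 1·4 + 3·3 + 0·0 = 4 + 9 + 0 = 13
|r| = √(1² + 3² + 0²) = √10 ≈ 3.162
|s| = √(4² + 3² + 0²) = √25 ≈ 5
cos θ = (r·s)/(|r||s|) = 13/(3.162·5) ≈ 0.8222
θ = arccos(0.8222) ≈ 34.7°

34.7°


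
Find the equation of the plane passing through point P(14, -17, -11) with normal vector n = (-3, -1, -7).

The plane through P with normal n = (a, b, c) satisfies n·(r - P) = 0,
i.e. ax + by + cz = a·x₀ + b·y₀ + c·z₀.
d = (-3)·14 + (-1)·(-17) + (-7)·(-11)
  = -42 + 17 + 77
  = 52
Equation: -3x - y - 7z = 52

-3x - y - 7z = 52


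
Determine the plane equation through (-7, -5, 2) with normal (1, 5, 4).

The plane through P with normal n = (a, b, c) satisfies n·(r - P) = 0,
i.e. ax + by + cz = a·x₀ + b·y₀ + c·z₀.
d = 1·(-7) + 5·(-5) + 4·2
  = -7 - 25 + 8
  = -24
Equation: x + 5y + 4z = -24

x + 5y + 4z = -24


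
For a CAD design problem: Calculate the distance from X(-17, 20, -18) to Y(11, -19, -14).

d = √[(x₂-x₁)² + (y₂-y₁)² + (z₂-z₁)²]
  = √[28² + (-39)² + 4²]
  = √[784 + 1521 + 16]
  = √2321
  ≈ 48.18

48.18


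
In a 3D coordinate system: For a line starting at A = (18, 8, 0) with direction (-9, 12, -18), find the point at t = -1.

P(t) = A + t·d
  = (18 + (-9)·(-1), 8 + 12·(-1), 0 + (-18)·(-1))
  = (18 + 9, 8 - 12, 0 + 18)
  = (27, -4, 18)

(27, -4, 18)


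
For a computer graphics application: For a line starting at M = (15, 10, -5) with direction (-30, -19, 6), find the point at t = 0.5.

P(t) = M + t·d
  = (15 + (-30)·0.5, 10 + (-19)·0.5, -5 + 6·0.5)
  = (15 - 15, 10 - 9.5, -5 + 3)
  = (0, 0.5, -2)

(0, 0.5, -2)


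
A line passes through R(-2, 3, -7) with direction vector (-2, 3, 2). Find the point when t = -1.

P(t) = R + t·d
  = (-2 + (-2)·(-1), 3 + 3·(-1), -7 + 2·(-1))
  = (-2 + 2, 3 - 3, -7 - 2)
  = (0, 0, -9)

(0, 0, -9)


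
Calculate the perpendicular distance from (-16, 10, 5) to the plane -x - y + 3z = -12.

distance = |a·x₀ + b·y₀ + c·z₀ - d| / √(a² + b² + c²)
  = |(-1)·(-16) + (-1)·10 + 3·5 - (-12)| / √((-1)² + (-1)² + 3²)
  = |16 - 10 + 15 + 12| / √(1 + 1 + 9)
  = |33| / √11
  = 33 / 3.317
  ≈ 9.95

9.95


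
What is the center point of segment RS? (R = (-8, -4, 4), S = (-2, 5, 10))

M = ((x₁+x₂)/2, (y₁+y₂)/2, (z₁+z₂)/2)
  = ((-8 - 2)/2, (-4 + 5)/2, (4 + 10)/2)
  = (-10/2, 1/2, 14/2)
  = (-5, 0.5, 7)

(-5, 0.5, 7)


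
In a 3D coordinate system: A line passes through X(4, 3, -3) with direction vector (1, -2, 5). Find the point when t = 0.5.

P(t) = X + t·d
  = (4 + 1·0.5, 3 + (-2)·0.5, -3 + 5·0.5)
  = (4 + 0.5, 3 - 1, -3 + 2.5)
  = (4.5, 2, -0.5)

(4.5, 2, -0.5)


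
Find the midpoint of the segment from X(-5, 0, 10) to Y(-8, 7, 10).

M = ((x₁+x₂)/2, (y₁+y₂)/2, (z₁+z₂)/2)
  = ((-5 - 8)/2, (0 + 7)/2, (10 + 10)/2)
  = (-13/2, 7/2, 20/2)
  = (-6.5, 3.5, 10)

(-6.5, 3.5, 10)


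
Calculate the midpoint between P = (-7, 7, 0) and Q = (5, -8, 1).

M = ((x₁+x₂)/2, (y₁+y₂)/2, (z₁+z₂)/2)
  = ((-7 + 5)/2, (7 - 8)/2, (0 + 1)/2)
  = (-2/2, -1/2, 1/2)
  = (-1, -0.5, 0.5)

(-1, -0.5, 0.5)


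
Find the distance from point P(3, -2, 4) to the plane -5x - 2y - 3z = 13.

distance = |a·x₀ + b·y₀ + c·z₀ - d| / √(a² + b² + c²)
  = |(-5)·3 + (-2)·(-2) + (-3)·4 - 13| / √((-5)² + (-2)² + (-3)²)
  = |-15 + 4 - 12 - 13| / √(25 + 4 + 9)
  = |-36| / √38
  = 36 / 6.164
  ≈ 5.84

5.84


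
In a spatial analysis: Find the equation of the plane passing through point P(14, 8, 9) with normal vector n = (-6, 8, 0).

The plane through P with normal n = (a, b, c) satisfies n·(r - P) = 0,
i.e. ax + by + cz = a·x₀ + b·y₀ + c·z₀.
d = (-6)·14 + 8·8 + 0·9
  = -84 + 64 + 0
  = -20
Equation: -6x + 8y = -20

-6x + 8y = -20


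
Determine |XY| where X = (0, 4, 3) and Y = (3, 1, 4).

d = √[(x₂-x₁)² + (y₂-y₁)² + (z₂-z₁)²]
  = √[3² + (-3)² + 1²]
  = √[9 + 9 + 1]
  = √19
  ≈ 4.359

4.359


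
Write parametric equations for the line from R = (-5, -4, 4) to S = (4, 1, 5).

Direction vector d = S - R = (4 + 5, 1 + 4, 5 - 4) = (9, 5, 1)
Parametric form r = R + t·d:
x = -5 + 9t, y = -4 + 5t, z = 4 + t

x = -5 + 9t, y = -4 + 5t, z = 4 + t


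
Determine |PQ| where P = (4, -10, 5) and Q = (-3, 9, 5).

d = √[(x₂-x₁)² + (y₂-y₁)² + (z₂-z₁)²]
  = √[(-7)² + 19² + 0²]
  = √[49 + 361 + 0]
  = √410
  ≈ 20.25

20.25


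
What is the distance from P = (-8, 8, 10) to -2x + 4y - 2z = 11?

distance = |a·x₀ + b·y₀ + c·z₀ - d| / √(a² + b² + c²)
  = |(-2)·(-8) + 4·8 + (-2)·10 - 11| / √((-2)² + 4² + (-2)²)
  = |16 + 32 - 20 - 11| / √(4 + 16 + 4)
  = |17| / √24
  = 17 / 4.899
  ≈ 3.47

3.47


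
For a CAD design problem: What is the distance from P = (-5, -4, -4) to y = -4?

distance = |a·x₀ + b·y₀ + c·z₀ - d| / √(a² + b² + c²)
  = |0·(-5) + 1·(-4) + 0·(-4) - (-4)| / √(0² + 1² + 0²)
  = |0 - 4 + 0 + 4| / √(0 + 1 + 0)
  = |0| / √1
  = 0 / 1
  ≈ 0

0


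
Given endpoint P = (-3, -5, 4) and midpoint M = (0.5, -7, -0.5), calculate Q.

Q = 2M - P
  = (2·0.5 - (-3), 2·(-7) - (-5), 2·(-0.5) - 4)
  = (1 + 3, -14 + 5, -1 - 4)
  = (4, -9, -5)

(4, -9, -5)


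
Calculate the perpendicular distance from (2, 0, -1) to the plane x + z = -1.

distance = |a·x₀ + b·y₀ + c·z₀ - d| / √(a² + b² + c²)
  = |1·2 + 0·0 + 1·(-1) - (-1)| / √(1² + 0² + 1²)
  = |2 + 0 - 1 + 1| / √(1 + 0 + 1)
  = |2| / √2
  = 2 / 1.414
  ≈ 1.414

1.414


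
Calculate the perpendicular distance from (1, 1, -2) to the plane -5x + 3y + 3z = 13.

distance = |a·x₀ + b·y₀ + c·z₀ - d| / √(a² + b² + c²)
  = |(-5)·1 + 3·1 + 3·(-2) - 13| / √((-5)² + 3² + 3²)
  = |-5 + 3 - 6 - 13| / √(25 + 9 + 9)
  = |-21| / √43
  = 21 / 6.557
  ≈ 3.202

3.202


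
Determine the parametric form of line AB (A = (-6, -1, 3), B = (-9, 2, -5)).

Direction vector d = B - A = (-9 + 6, 2 + 1, -5 - 3) = (-3, 3, -8)
Parametric form r = A + t·d:
x = -6 - 3t, y = -1 + 3t, z = 3 - 8t

x = -6 - 3t, y = -1 + 3t, z = 3 - 8t


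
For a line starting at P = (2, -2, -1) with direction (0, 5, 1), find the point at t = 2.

P(t) = P + t·d
  = (2 + 0·2, -2 + 5·2, -1 + 1·2)
  = (2 + 0, -2 + 10, -1 + 2)
  = (2, 8, 1)

(2, 8, 1)


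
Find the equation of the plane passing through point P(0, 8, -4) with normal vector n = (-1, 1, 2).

The plane through P with normal n = (a, b, c) satisfies n·(r - P) = 0,
i.e. ax + by + cz = a·x₀ + b·y₀ + c·z₀.
d = (-1)·0 + 1·8 + 2·(-4)
  = 0 + 8 - 8
  = 0
Equation: -x + y + 2z = 0

-x + y + 2z = 0


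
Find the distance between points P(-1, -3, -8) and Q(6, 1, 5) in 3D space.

d = √[(x₂-x₁)² + (y₂-y₁)² + (z₂-z₁)²]
  = √[7² + 4² + 13²]
  = √[49 + 16 + 169]
  = √234
  ≈ 15.3

15.3


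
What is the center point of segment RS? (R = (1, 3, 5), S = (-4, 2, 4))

M = ((x₁+x₂)/2, (y₁+y₂)/2, (z₁+z₂)/2)
  = ((1 - 4)/2, (3 + 2)/2, (5 + 4)/2)
  = (-3/2, 5/2, 9/2)
  = (-1.5, 2.5, 4.5)

(-1.5, 2.5, 4.5)


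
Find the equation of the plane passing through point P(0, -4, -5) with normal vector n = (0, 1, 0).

The plane through P with normal n = (a, b, c) satisfies n·(r - P) = 0,
i.e. ax + by + cz = a·x₀ + b·y₀ + c·z₀.
d = 0·0 + 1·(-4) + 0·(-5)
  = 0 - 4 + 0
  = -4
Equation: y = -4

y = -4


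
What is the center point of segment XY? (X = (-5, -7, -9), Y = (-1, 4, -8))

M = ((x₁+x₂)/2, (y₁+y₂)/2, (z₁+z₂)/2)
  = ((-5 - 1)/2, (-7 + 4)/2, (-9 - 8)/2)
  = (-6/2, -3/2, -17/2)
  = (-3, -1.5, -8.5)

(-3, -1.5, -8.5)


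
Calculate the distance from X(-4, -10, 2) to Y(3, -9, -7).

d = √[(x₂-x₁)² + (y₂-y₁)² + (z₂-z₁)²]
  = √[7² + 1² + (-9)²]
  = √[49 + 1 + 81]
  = √131
  ≈ 11.45

11.45


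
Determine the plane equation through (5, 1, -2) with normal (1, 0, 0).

The plane through P with normal n = (a, b, c) satisfies n·(r - P) = 0,
i.e. ax + by + cz = a·x₀ + b·y₀ + c·z₀.
d = 1·5 + 0·1 + 0·(-2)
  = 5 + 0 + 0
  = 5
Equation: x = 5

x = 5


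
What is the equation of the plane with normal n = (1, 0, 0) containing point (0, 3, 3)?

The plane through P with normal n = (a, b, c) satisfies n·(r - P) = 0,
i.e. ax + by + cz = a·x₀ + b·y₀ + c·z₀.
d = 1·0 + 0·3 + 0·3
  = 0 + 0 + 0
  = 0
Equation: x = 0

x = 0


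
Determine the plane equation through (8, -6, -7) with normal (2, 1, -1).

The plane through P with normal n = (a, b, c) satisfies n·(r - P) = 0,
i.e. ax + by + cz = a·x₀ + b·y₀ + c·z₀.
d = 2·8 + 1·(-6) + (-1)·(-7)
  = 16 - 6 + 7
  = 17
Equation: 2x + y - z = 17

2x + y - z = 17


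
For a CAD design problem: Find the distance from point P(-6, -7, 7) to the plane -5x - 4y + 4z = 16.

distance = |a·x₀ + b·y₀ + c·z₀ - d| / √(a² + b² + c²)
  = |(-5)·(-6) + (-4)·(-7) + 4·7 - 16| / √((-5)² + (-4)² + 4²)
  = |30 + 28 + 28 - 16| / √(25 + 16 + 16)
  = |70| / √57
  = 70 / 7.55
  ≈ 9.272

9.272


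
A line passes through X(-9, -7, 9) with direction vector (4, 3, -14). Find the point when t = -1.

P(t) = X + t·d
  = (-9 + 4·(-1), -7 + 3·(-1), 9 + (-14)·(-1))
  = (-9 - 4, -7 - 3, 9 + 14)
  = (-13, -10, 23)

(-13, -10, 23)


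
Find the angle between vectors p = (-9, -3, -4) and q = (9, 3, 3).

p·q = (-9)·9 + (-3)·3 + (-4)·3 = -81 - 9 - 12 = -102
|p| = √((-9)² + (-3)² + (-4)²) = √106 ≈ 10.3
|q| = √(9² + 3² + 3²) = √99 ≈ 9.95
cos θ = (p·q)/(|p||q|) = -102/(10.3·9.95) ≈ -0.9957
θ = arccos(-0.9957) ≈ 174.7°

174.7°


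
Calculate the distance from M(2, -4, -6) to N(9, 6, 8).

d = √[(x₂-x₁)² + (y₂-y₁)² + (z₂-z₁)²]
  = √[7² + 10² + 14²]
  = √[49 + 100 + 196]
  = √345
  ≈ 18.57

18.57


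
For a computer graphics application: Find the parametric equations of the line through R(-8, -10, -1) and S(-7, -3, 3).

Direction vector d = S - R = (-7 + 8, -3 + 10, 3 + 1) = (1, 7, 4)
Parametric form r = R + t·d:
x = -8 + t, y = -10 + 7t, z = -1 + 4t

x = -8 + t, y = -10 + 7t, z = -1 + 4t


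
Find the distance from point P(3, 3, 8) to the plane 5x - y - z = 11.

distance = |a·x₀ + b·y₀ + c·z₀ - d| / √(a² + b² + c²)
  = |5·3 + (-1)·3 + (-1)·8 - 11| / √(5² + (-1)² + (-1)²)
  = |15 - 3 - 8 - 11| / √(25 + 1 + 1)
  = |-7| / √27
  = 7 / 5.196
  ≈ 1.347

1.347


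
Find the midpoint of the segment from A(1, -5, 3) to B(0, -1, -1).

M = ((x₁+x₂)/2, (y₁+y₂)/2, (z₁+z₂)/2)
  = ((1 + 0)/2, (-5 - 1)/2, (3 - 1)/2)
  = (1/2, -6/2, 2/2)
  = (0.5, -3, 1)

(0.5, -3, 1)


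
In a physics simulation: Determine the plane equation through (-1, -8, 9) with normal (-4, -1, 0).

The plane through P with normal n = (a, b, c) satisfies n·(r - P) = 0,
i.e. ax + by + cz = a·x₀ + b·y₀ + c·z₀.
d = (-4)·(-1) + (-1)·(-8) + 0·9
  = 4 + 8 + 0
  = 12
Equation: -4x - y = 12

-4x - y = 12


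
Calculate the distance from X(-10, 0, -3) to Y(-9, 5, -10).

d = √[(x₂-x₁)² + (y₂-y₁)² + (z₂-z₁)²]
  = √[1² + 5² + (-7)²]
  = √[1 + 25 + 49]
  = √75
  ≈ 8.66

8.66


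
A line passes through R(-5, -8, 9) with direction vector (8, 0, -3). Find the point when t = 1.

P(t) = R + t·d
  = (-5 + 8·1, -8 + 0·1, 9 + (-3)·1)
  = (-5 + 8, -8 + 0, 9 - 3)
  = (3, -8, 6)

(3, -8, 6)


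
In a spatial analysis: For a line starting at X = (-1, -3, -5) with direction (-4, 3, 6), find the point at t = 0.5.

P(t) = X + t·d
  = (-1 + (-4)·0.5, -3 + 3·0.5, -5 + 6·0.5)
  = (-1 - 2, -3 + 1.5, -5 + 3)
  = (-3, -1.5, -2)

(-3, -1.5, -2)


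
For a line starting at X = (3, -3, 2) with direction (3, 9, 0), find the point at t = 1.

P(t) = X + t·d
  = (3 + 3·1, -3 + 9·1, 2 + 0·1)
  = (3 + 3, -3 + 9, 2 + 0)
  = (6, 6, 2)

(6, 6, 2)


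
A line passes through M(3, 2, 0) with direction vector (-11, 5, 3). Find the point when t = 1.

P(t) = M + t·d
  = (3 + (-11)·1, 2 + 5·1, 0 + 3·1)
  = (3 - 11, 2 + 5, 0 + 3)
  = (-8, 7, 3)

(-8, 7, 3)


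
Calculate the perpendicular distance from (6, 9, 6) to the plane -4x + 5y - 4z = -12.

distance = |a·x₀ + b·y₀ + c·z₀ - d| / √(a² + b² + c²)
  = |(-4)·6 + 5·9 + (-4)·6 - (-12)| / √((-4)² + 5² + (-4)²)
  = |-24 + 45 - 24 + 12| / √(16 + 25 + 16)
  = |9| / √57
  = 9 / 7.55
  ≈ 1.192

1.192


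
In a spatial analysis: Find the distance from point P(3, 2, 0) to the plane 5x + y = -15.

distance = |a·x₀ + b·y₀ + c·z₀ - d| / √(a² + b² + c²)
  = |5·3 + 1·2 + 0·0 - (-15)| / √(5² + 1² + 0²)
  = |15 + 2 + 0 + 15| / √(25 + 1 + 0)
  = |32| / √26
  = 32 / 5.099
  ≈ 6.276

6.276


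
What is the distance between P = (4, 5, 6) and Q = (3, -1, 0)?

d = √[(x₂-x₁)² + (y₂-y₁)² + (z₂-z₁)²]
  = √[(-1)² + (-6)² + (-6)²]
  = √[1 + 36 + 36]
  = √73
  ≈ 8.544

8.544


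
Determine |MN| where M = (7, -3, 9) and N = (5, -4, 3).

d = √[(x₂-x₁)² + (y₂-y₁)² + (z₂-z₁)²]
  = √[(-2)² + (-1)² + (-6)²]
  = √[4 + 1 + 36]
  = √41
  ≈ 6.403

6.403


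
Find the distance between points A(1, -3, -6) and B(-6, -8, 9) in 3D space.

d = √[(x₂-x₁)² + (y₂-y₁)² + (z₂-z₁)²]
  = √[(-7)² + (-5)² + 15²]
  = √[49 + 25 + 225]
  = √299
  ≈ 17.29

17.29


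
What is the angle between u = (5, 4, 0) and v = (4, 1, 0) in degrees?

u·v = 5·4 + 4·1 + 0·0 = 20 + 4 + 0 = 24
|u| = √(5² + 4² + 0²) = √41 ≈ 6.403
|v| = √(4² + 1² + 0²) = √17 ≈ 4.123
cos θ = (u·v)/(|u||v|) = 24/(6.403·4.123) ≈ 0.9091
θ = arccos(0.9091) ≈ 24.62°

24.62°


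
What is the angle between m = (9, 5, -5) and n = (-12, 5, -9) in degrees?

m·n = 9·(-12) + 5·5 + (-5)·(-9) = -108 + 25 + 45 = -38
|m| = √(9² + 5² + (-5)²) = √131 ≈ 11.45
|n| = √((-12)² + 5² + (-9)²) = √250 ≈ 15.81
cos θ = (m·n)/(|m||n|) = -38/(11.45·15.81) ≈ -0.21
θ = arccos(-0.21) ≈ 102.1°

102.1°


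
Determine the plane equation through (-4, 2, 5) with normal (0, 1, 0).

The plane through P with normal n = (a, b, c) satisfies n·(r - P) = 0,
i.e. ax + by + cz = a·x₀ + b·y₀ + c·z₀.
d = 0·(-4) + 1·2 + 0·5
  = 0 + 2 + 0
  = 2
Equation: y = 2

y = 2


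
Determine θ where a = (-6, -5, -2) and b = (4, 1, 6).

a·b = (-6)·4 + (-5)·1 + (-2)·6 = -24 - 5 - 12 = -41
|a| = √((-6)² + (-5)² + (-2)²) = √65 ≈ 8.062
|b| = √(4² + 1² + 6²) = √53 ≈ 7.28
cos θ = (a·b)/(|a||b|) = -41/(8.062·7.28) ≈ -0.6985
θ = arccos(-0.6985) ≈ 134.3°

134.3°


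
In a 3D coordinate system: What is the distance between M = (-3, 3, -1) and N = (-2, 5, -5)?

d = √[(x₂-x₁)² + (y₂-y₁)² + (z₂-z₁)²]
  = √[1² + 2² + (-4)²]
  = √[1 + 4 + 16]
  = √21
  ≈ 4.583

4.583


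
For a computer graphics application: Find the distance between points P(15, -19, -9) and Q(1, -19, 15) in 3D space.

d = √[(x₂-x₁)² + (y₂-y₁)² + (z₂-z₁)²]
  = √[(-14)² + 0² + 24²]
  = √[196 + 0 + 576]
  = √772
  ≈ 27.78

27.78


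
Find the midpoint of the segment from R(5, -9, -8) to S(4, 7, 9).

M = ((x₁+x₂)/2, (y₁+y₂)/2, (z₁+z₂)/2)
  = ((5 + 4)/2, (-9 + 7)/2, (-8 + 9)/2)
  = (9/2, -2/2, 1/2)
  = (4.5, -1, 0.5)

(4.5, -1, 0.5)


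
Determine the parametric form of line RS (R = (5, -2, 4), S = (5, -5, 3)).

Direction vector d = S - R = (5 - 5, -5 + 2, 3 - 4) = (0, -3, -1)
Parametric form r = R + t·d:
x = 5, y = -2 - 3t, z = 4 - t

x = 5, y = -2 - 3t, z = 4 - t
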